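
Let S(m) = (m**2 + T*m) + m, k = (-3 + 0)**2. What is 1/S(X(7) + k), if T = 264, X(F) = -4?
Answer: 1/1350 ≈ 0.00074074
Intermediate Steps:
k = 9 (k = (-3)**2 = 9)
S(m) = m**2 + 265*m (S(m) = (m**2 + 264*m) + m = m**2 + 265*m)
1/S(X(7) + k) = 1/((-4 + 9)*(265 + (-4 + 9))) = 1/(5*(265 + 5)) = 1/(5*270) = 1/1350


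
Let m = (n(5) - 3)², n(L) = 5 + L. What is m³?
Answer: 117649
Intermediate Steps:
m = 49 (m = ((5 + 5) - 3)² = (10 - 3)² = 7² = 49)
m³ = 49³ = 117649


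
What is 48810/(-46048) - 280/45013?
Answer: -1104988985/1036379312 ≈ -1.0662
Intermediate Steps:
48810/(-46048) - 280/45013 = 48810*(-1/46048) - 280*1/45013 = -24405/23024 - 280/45013 = -1104988985/1036379312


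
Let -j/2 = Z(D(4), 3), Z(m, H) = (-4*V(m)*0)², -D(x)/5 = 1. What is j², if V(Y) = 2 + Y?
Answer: 0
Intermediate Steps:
D(x) = -5 (D(x) = -5*1 = -5)
Z(m, H) = 0 (Z(m, H) = (-4*(2 + m)*0)² = ((-8 - 4*m)*0)² = 0² = 0)
j = 0 (j = -2*0 = 0)
j² = 0² = 0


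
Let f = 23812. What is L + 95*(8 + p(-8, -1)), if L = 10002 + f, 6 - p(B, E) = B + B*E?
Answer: 35144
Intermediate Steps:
p(B, E) = 6 - B - B*E (p(B, E) = 6 - (B + B*E) = 6 + (-B - B*E) = 6 - B - B*E)
L = 33814 (L = 10002 + 23812 = 33814)
L + 95*(8 + p(-8, -1)) = 33814 + 95*(8 + (6 - 1*(-8) - 1*(-8)*(-1))) = 33814 + 95*(8 + (6 + 8 - 8)) = 33814 + 95*(8 + 6) = 33814 + 95*14 = 33814 + 1330 = 35144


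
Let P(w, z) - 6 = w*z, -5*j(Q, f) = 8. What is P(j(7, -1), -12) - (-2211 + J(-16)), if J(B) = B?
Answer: 11261/5 ≈ 2252.2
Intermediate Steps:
j(Q, f) = -8/5 (j(Q, f) = -1/5*8 = -8/5)
P(w, z) = 6 + w*z
P(j(7, -1), -12) - (-2211 + J(-16)) = (6 - 8/5*(-12)) - (-2211 - 16) = (6 + 96/5) - 1*(-2227) = 126/5 + 2227 = 11261/5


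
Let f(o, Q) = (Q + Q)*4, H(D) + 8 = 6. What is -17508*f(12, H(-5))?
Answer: 280128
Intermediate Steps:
H(D) = -2 (H(D) = -8 + 6 = -2)
f(o, Q) = 8*Q (f(o, Q) = (2*Q)*4 = 8*Q)
-17508*f(12, H(-5)) = -140064*(-2) = -17508*(-16) = 280128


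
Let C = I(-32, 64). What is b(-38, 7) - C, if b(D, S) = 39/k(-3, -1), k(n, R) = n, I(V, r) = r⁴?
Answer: -16777229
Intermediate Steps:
C = 16777216 (C = 64⁴ = 16777216)
b(D, S) = -13 (b(D, S) = 39/(-3) = 39*(-⅓) = -13)
b(-38, 7) - C = -13 - 1*16777216 = -13 - 16777216 = -16777229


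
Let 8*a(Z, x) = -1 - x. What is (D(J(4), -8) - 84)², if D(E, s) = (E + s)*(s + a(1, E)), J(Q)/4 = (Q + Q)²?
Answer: 100701225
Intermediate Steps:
J(Q) = 16*Q² (J(Q) = 4*(Q + Q)² = 4*(2*Q)² = 4*(4*Q²) = 16*Q²)
a(Z, x) = -⅛ - x/8 (a(Z, x) = (-1 - x)/8 = -⅛ - x/8)
D(E, s) = (E + s)*(-⅛ + s - E/8) (D(E, s) = (E + s)*(s + (-⅛ - E/8)) = (E + s)*(-⅛ + s - E/8))
(D(J(4), -8) - 84)² = (((-8)² - 2*4² - ⅛*(-8) - (16*4²)²/8 + (7/8)*(16*4²)*(-8)) - 84)² = ((64 - 2*16 + 1 - (16*16)²/8 + (7/8)*(16*16)*(-8)) - 84)² = ((64 - ⅛*256 + 1 - ⅛*256² + (7/8)*256*(-8)) - 84)² = ((64 - 32 + 1 - ⅛*65536 - 1792) - 84)² = ((64 - 32 + 1 - 8192 - 1792) - 84)² = (-9951 - 84)² = (-10035)² = 100701225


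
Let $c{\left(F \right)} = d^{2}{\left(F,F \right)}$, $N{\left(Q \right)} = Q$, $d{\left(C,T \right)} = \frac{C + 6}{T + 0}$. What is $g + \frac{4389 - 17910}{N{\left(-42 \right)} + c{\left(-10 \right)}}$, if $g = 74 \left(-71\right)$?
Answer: $- \frac{5157659}{1046} \approx -4930.8$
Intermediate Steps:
$g = -5254$
$d{\left(C,T \right)} = \frac{6 + C}{T}$
$c{\left(F \right)} = \frac{\left(6 + F\right)^{2}}{F^{2}}$ ($c{\left(F \right)} = \left(\frac{6 + F}{F}\right)^{2} = \frac{\left(6 + F\right)^{2}}{F^{2}}$)
$g + \frac{4389 - 17910}{N{\left(-42 \right)} + c{\left(-10 \right)}} = -5254 + \frac{4389 - 17910}{-42 + \frac{\left(6 - 10\right)^{2}}{100}} = -5254 - \frac{13521}{-42 + \frac{\left(-4\right)^{2}}{100}} = -5254 - \frac{13521}{-42 + \frac{1}{100} \cdot 16} = -5254 - \frac{13521}{-42 + \frac{4}{25}} = -5254 - \frac{13521}{- \frac{1046}{25}} = -5254 - - \frac{338025}{1046} = -5254 + \frac{338025}{1046} = - \frac{5157659}{1046}$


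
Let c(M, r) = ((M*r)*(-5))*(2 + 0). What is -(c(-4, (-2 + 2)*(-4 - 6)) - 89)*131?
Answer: 11659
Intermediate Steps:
c(M, r) = -10*M*r (c(M, r) = -5*M*r*2 = -10*M*r)
-(c(-4, (-2 + 2)*(-4 - 6)) - 89)*131 = -(-10*(-4)*(-2 + 2)*(-4 - 6) - 89)*131 = -(-10*(-4)*0*(-10) - 89)*131 = -(-10*(-4)*0 - 89)*131 = -(0 - 89)*131 = -(-89)*131 = -1*(-11659) = 11659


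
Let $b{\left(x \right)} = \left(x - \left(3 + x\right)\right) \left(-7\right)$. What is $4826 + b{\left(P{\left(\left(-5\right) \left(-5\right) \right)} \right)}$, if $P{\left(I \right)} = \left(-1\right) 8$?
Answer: $4847$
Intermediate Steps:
$P{\left(I \right)} = -8$
$b{\left(x \right)} = 21$ ($b{\left(x \right)} = \left(x - \left(3 + x\right)\right) \left(-7\right) = \left(-3\right) \left(-7\right) = 21$)
$4826 + b{\left(P{\left(\left(-5\right) \left(-5\right) \right)} \right)} = 4826 + 21 = 4847$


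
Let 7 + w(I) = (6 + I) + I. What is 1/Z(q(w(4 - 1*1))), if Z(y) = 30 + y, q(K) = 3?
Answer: 1/33 ≈ 0.030303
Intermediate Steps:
w(I) = -1 + 2*I (w(I) = -7 + ((6 + I) + I) = -7 + (6 + 2*I) = -1 + 2*I)
1/Z(q(w(4 - 1*1))) = 1/(30 + 3) = 1/33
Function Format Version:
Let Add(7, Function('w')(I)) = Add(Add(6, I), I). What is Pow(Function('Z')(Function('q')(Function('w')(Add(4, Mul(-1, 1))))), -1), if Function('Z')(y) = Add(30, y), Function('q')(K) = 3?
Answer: Rational(1, 33) ≈ 0.030303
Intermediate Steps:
Function('w')(I) = Add(-1, Mul(2, I)) (Function('w')(I) = Add(-7, Add(Add(6, I), I)) = Add(-7, Add(6, Mul(2, I))) = Add(-1, Mul(2, I)))
Pow(Function('Z')(Function('q')(Function('w')(Add(4, Mul(-1, 1))))), -1) = Pow(Add(30, 3), -1) = Pow(33, -1) = Rational(1, 33)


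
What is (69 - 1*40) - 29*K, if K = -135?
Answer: 3944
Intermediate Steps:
(69 - 1*40) - 29*K = (69 - 1*40) - 29*(-135) = (69 - 40) + 3915 = 29 + 3915 = 3944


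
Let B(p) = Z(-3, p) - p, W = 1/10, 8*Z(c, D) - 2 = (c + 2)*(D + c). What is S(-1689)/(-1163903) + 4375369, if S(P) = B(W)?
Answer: 407400408416519/93112240 ≈ 4.3754e+6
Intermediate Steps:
Z(c, D) = 1/4 + (2 + c)*(D + c)/8 (Z(c, D) = 1/4 + ((c + 2)*(D + c))/8 = 1/4 + ((2 + c)*(D + c))/8 = 1/4 + (2 + c)*(D + c)/8)
W = 1/10 ≈ 0.10000
B(p) = 5/8 - 9*p/8 (B(p) = (1/4 + p/4 + (1/4)*(-3) + (1/8)*(-3)**2 + (1/8)*p*(-3)) - p = (1/4 + p/4 - 3/4 + (1/8)*9 - 3*p/8) - p = (1/4 + p/4 - 3/4 + 9/8 - 3*p/8) - p = (5/8 - p/8) - p = 5/8 - 9*p/8)
S(P) = 41/80 (S(P) = 5/8 - 9/8*1/10 = 5/8 - 9/80 = 41/80)
S(-1689)/(-1163903) + 4375369 = (41/80)/(-1163903) + 4375369 = (41/80)*(-1/1163903) + 4375369 = -41/93112240 + 4375369 = 407400408416519/93112240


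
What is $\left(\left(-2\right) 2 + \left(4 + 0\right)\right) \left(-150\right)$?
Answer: $0$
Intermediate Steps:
$\left(\left(-2\right) 2 + \left(4 + 0\right)\right) \left(-150\right) = \left(-4 + 4\right) \left(-150\right) = 0 \left(-150\right) = 0$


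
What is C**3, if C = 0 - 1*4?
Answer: -64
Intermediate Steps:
C = -4 (C = 0 - 4 = -4)
C**3 = (-4)**3 = -64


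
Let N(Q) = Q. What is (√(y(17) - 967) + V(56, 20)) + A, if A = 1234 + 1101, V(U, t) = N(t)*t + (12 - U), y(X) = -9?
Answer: 2691 + 4*I*√61 ≈ 2691.0 + 31.241*I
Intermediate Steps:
V(U, t) = 12 + t² - U (V(U, t) = t*t + (12 - U) = t² + (12 - U) = 12 + t² - U)
A = 2335
(√(y(17) - 967) + V(56, 20)) + A = (√(-9 - 967) + (12 + 20² - 1*56)) + 2335 = (√(-976) + (12 + 400 - 56)) + 2335 = (4*I*√61 + 356) + 2335 = (356 + 4*I*√61) + 2335 = 2691 + 4*I*√61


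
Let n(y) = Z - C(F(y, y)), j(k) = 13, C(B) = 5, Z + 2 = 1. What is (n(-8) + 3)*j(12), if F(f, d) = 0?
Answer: -39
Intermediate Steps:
Z = -1 (Z = -2 + 1 = -1)
n(y) = -6 (n(y) = -1 - 1*5 = -1 - 5 = -6)
(n(-8) + 3)*j(12) = (-6 + 3)*13 = -3*13 = -39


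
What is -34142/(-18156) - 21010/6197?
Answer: -84939793/56256366 ≈ -1.5099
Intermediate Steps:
-34142/(-18156) - 21010/6197 = -34142*(-1/18156) - 21010*1/6197 = 17071/9078 - 21010/6197 = -84939793/56256366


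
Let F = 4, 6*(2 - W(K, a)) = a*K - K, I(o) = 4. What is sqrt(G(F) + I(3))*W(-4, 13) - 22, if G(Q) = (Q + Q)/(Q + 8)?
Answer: -22 + 10*sqrt(42)/3 ≈ -0.39753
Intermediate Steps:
W(K, a) = 2 + K/6 - K*a/6 (W(K, a) = 2 - (a*K - K)/6 = 2 - (K*a - K)/6 = 2 - (-K + K*a)/6 = 2 + (K/6 - K*a/6) = 2 + K/6 - K*a/6)
G(Q) = 2*Q/(8 + Q) (G(Q) = (2*Q)/(8 + Q) = 2*Q/(8 + Q))
sqrt(G(F) + I(3))*W(-4, 13) - 22 = sqrt(2*4/(8 + 4) + 4)*(2 + (1/6)*(-4) - 1/6*(-4)*13) - 22 = sqrt(2*4/12 + 4)*(2 - 2/3 + 26/3) - 22 = sqrt(2*4*(1/12) + 4)*10 - 22 = sqrt(2/3 + 4)*10 - 22 = sqrt(14/3)*10 - 22 = (sqrt(42)/3)*10 - 22 = 10*sqrt(42)/3 - 22 = -22 + 10*sqrt(42)/3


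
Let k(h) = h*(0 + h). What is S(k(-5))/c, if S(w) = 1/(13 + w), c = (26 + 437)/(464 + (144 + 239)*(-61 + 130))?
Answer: 26891/17594 ≈ 1.5284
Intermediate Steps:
c = 463/26891 (c = 463/(464 + 383*69) = 463/(464 + 26427) = 463/26891 ≈ 0.017218)
k(h) = h² (k(h) = h*h = h²)
S(k(-5))/c = 1/((13 + (-5)²)*(463/26891)) = (26891/463)/(13 + 25) = (26891/463)/38 = (1/38)*(26891/463) = 26891/17594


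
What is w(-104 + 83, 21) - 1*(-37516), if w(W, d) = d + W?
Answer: 37516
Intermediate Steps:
w(W, d) = W + d
w(-104 + 83, 21) - 1*(-37516) = ((-104 + 83) + 21) - 1*(-37516) = (-21 + 21) + 37516 = 0 + 37516 = 37516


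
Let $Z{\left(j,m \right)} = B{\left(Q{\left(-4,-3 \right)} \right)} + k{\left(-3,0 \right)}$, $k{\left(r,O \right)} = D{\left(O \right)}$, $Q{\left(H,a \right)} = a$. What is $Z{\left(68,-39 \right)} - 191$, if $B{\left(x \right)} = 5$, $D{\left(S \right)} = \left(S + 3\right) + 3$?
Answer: $-180$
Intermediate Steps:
$D{\left(S \right)} = 6 + S$ ($D{\left(S \right)} = \left(3 + S\right) + 3 = 6 + S$)
$k{\left(r,O \right)} = 6 + O$
$Z{\left(j,m \right)} = 11$ ($Z{\left(j,m \right)} = 5 + \left(6 + 0\right) = 5 + 6 = 11$)
$Z{\left(68,-39 \right)} - 191 = 11 - 191 = -180$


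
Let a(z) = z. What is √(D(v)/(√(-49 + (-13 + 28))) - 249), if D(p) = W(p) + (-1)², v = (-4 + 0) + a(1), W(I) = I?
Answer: √(-71961 + 17*I*√34)/17 ≈ 0.010868 + 15.78*I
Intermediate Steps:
v = -3 (v = (-4 + 0) + 1 = -4 + 1 = -3)
D(p) = 1 + p (D(p) = p + (-1)² = p + 1 = 1 + p)
√(D(v)/(√(-49 + (-13 + 28))) - 249) = √((1 - 3)/(√(-49 + (-13 + 28))) - 249) = √(-2/√(-49 + 15) - 249) = √(-2*(-I*√34/34) - 249) = √(-(-1)*I*√34/17 - 249) = √(I*√34/17 - 249) = √(-249 + I*√34/17)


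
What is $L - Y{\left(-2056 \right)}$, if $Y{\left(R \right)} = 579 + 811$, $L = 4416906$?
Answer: $4415516$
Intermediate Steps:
$Y{\left(R \right)} = 1390$
$L - Y{\left(-2056 \right)} = 4416906 - 1390 = 4415516$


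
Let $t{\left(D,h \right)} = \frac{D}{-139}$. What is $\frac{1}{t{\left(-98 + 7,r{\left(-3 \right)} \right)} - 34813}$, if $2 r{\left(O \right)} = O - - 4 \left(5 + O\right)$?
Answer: $- \frac{139}{4838916} \approx -2.8725 \cdot 10^{-5}$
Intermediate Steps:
$r{\left(O \right)} = 10 + \frac{5 O}{2}$ ($r{\left(O \right)} = \frac{O - - 4 \left(5 + O\right)}{2} = \frac{O - \left(-20 - 4 O\right)}{2} = \frac{O + \left(20 + 4 O\right)}{2} = \frac{20 + 5 O}{2} = 10 + \frac{5 O}{2}$)
$t{\left(D,h \right)} = - \frac{D}{139}$ ($t{\left(D,h \right)} = D \left(- \frac{1}{139}\right) = - \frac{D}{139}$)
$\frac{1}{t{\left(-98 + 7,r{\left(-3 \right)} \right)} - 34813} = \frac{1}{- \frac{-98 + 7}{139} - 34813} = \frac{1}{\left(- \frac{1}{139}\right) \left(-91\right) - 34813} = \frac{1}{\frac{91}{139} - 34813} = \frac{1}{- \frac{4838916}{139}} = - \frac{139}{4838916}$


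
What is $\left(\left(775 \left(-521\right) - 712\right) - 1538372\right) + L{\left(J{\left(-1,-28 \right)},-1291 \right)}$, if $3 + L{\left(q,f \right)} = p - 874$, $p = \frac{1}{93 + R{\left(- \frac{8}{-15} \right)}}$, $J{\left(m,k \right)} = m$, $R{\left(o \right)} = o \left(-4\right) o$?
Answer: $- \frac{40175079159}{20669} \approx -1.9437 \cdot 10^{6}$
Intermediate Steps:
$R{\left(o \right)} = - 4 o^{2}$ ($R{\left(o \right)} = - 4 o o = - 4 o^{2}$)
$p = \frac{225}{20669}$ ($p = \frac{1}{93 - 4 \left(- \frac{8}{-15}\right)^{2}} = \frac{1}{93 - 4 \left(\left(-8\right) \left(- \frac{1}{15}\right)\right)^{2}} = \frac{1}{93 - 4 \left(\frac{8}{15}\right)^{2}} = \frac{1}{93 - \frac{256}{225}} = \frac{1}{\frac{20669}{225}} = \frac{225}{20669} \approx 0.010886$)
$L{\left(q,f \right)} = - \frac{18126488}{20669}$ ($L{\left(q,f \right)} = -3 + \left(\frac{225}{20669} - 874\right) = -3 - \frac{18064481}{20669} = - \frac{18126488}{20669}$)
$\left(\left(775 \left(-521\right) - 712\right) - 1538372\right) + L{\left(J{\left(-1,-28 \right)},-1291 \right)} = \left(\left(775 \left(-521\right) - 712\right) - 1538372\right) - \frac{18126488}{20669} = \left(\left(-403775 - 712\right) - 1538372\right) - \frac{18126488}{20669} = \left(-404487 - 1538372\right) - \frac{18126488}{20669} = -1942859 - \frac{18126488}{20669} = - \frac{40175079159}{20669}$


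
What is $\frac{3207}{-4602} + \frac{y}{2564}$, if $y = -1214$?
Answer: $- \frac{575399}{491647} \approx -1.1703$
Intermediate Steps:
$\frac{3207}{-4602} + \frac{y}{2564} = \frac{3207}{-4602} - \frac{1214}{2564} = 3207 \left(- \frac{1}{4602}\right) - \frac{607}{1282} = - \frac{1069}{1534} - \frac{607}{1282} = - \frac{575399}{491647}$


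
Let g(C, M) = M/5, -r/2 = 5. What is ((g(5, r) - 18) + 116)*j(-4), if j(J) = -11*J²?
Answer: -16896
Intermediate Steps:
r = -10 (r = -2*5 = -10)
g(C, M) = M/5 (g(C, M) = M*(⅕) = M/5)
((g(5, r) - 18) + 116)*j(-4) = (((⅕)*(-10) - 18) + 116)*(-11*(-4)²) = ((-2 - 18) + 116)*(-11*16) = (-20 + 116)*(-176) = 96*(-176) = -16896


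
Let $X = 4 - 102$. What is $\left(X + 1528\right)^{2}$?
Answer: $2044900$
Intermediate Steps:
$X = -98$ ($X = 4 - 102 = -98$)
$\left(X + 1528\right)^{2} = \left(-98 + 1528\right)^{2} = 1430^{2} = 2044900$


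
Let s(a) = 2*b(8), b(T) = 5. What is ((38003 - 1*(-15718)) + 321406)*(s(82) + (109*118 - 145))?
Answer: 4774241329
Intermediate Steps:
s(a) = 10 (s(a) = 2*5 = 10)
((38003 - 1*(-15718)) + 321406)*(s(82) + (109*118 - 145)) = ((38003 - 1*(-15718)) + 321406)*(10 + (109*118 - 145)) = ((38003 + 15718) + 321406)*(10 + (12862 - 145)) = (53721 + 321406)*(10 + 12717) = 375127*12727 = 4774241329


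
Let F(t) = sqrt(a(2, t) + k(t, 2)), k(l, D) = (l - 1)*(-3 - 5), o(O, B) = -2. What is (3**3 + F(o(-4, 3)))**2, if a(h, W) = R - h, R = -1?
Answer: (27 + sqrt(21))**2 ≈ 997.46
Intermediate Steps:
a(h, W) = -1 - h
k(l, D) = 8 - 8*l (k(l, D) = (-1 + l)*(-8) = 8 - 8*l)
F(t) = sqrt(5 - 8*t) (F(t) = sqrt((-1 - 1*2) + (8 - 8*t)) = sqrt((-1 - 2) + (8 - 8*t)) = sqrt(-3 + (8 - 8*t)) = sqrt(5 - 8*t))
(3**3 + F(o(-4, 3)))**2 = (3**3 + sqrt(5 - 8*(-2)))**2 = (27 + sqrt(5 + 16))**2 = (27 + sqrt(21))**2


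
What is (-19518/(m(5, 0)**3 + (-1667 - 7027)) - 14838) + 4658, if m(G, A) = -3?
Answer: -29586754/2907 ≈ -10178.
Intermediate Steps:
(-19518/(m(5, 0)**3 + (-1667 - 7027)) - 14838) + 4658 = (-19518/((-3)**3 + (-1667 - 7027)) - 14838) + 4658 = (-19518/(-27 - 8694) - 14838) + 4658 = (-19518/(-8721) - 14838) + 4658 = (-19518*(-1/8721) - 14838) + 4658 = (6506/2907 - 14838) + 4658 = -43127560/2907 + 4658 = -29586754/2907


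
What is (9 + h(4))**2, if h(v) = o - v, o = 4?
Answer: 81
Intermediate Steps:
h(v) = 4 - v
(9 + h(4))**2 = (9 + (4 - 1*4))**2 = (9 + (4 - 4))**2 = (9 + 0)**2 = 9**2 = 81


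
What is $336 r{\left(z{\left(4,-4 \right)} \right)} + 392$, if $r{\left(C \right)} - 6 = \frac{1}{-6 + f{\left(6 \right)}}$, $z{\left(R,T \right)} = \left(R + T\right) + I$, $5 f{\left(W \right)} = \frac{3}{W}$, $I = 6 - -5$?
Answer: $\frac{138712}{59} \approx 2351.1$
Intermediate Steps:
$I = 11$ ($I = 6 + 5 = 11$)
$f{\left(W \right)} = \frac{3}{5 W}$ ($f{\left(W \right)} = \frac{3 \frac{1}{W}}{5} = \frac{3}{5 W}$)
$z{\left(R,T \right)} = 11 + R + T$ ($z{\left(R,T \right)} = \left(R + T\right) + 11 = 11 + R + T$)
$r{\left(C \right)} = \frac{344}{59}$ ($r{\left(C \right)} = 6 + \frac{1}{-6 + \frac{3}{5 \cdot 6}} = 6 + \frac{1}{-6 + \frac{3}{5} \cdot \frac{1}{6}} = 6 + \frac{1}{-6 + \frac{1}{10}} = 6 + \frac{1}{- \frac{59}{10}} = 6 - \frac{10}{59} = \frac{344}{59}$)
$336 r{\left(z{\left(4,-4 \right)} \right)} + 392 = 336 \cdot \frac{344}{59} + 392 = \frac{115584}{59} + 392 = \frac{138712}{59}$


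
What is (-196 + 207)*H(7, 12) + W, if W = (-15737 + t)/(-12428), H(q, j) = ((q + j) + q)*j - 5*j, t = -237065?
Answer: 17351609/6214 ≈ 2792.3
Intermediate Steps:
H(q, j) = -5*j + j*(j + 2*q) (H(q, j) = ((j + q) + q)*j - 5*j = (j + 2*q)*j - 5*j = j*(j + 2*q) - 5*j = -5*j + j*(j + 2*q))
W = 126401/6214 (W = (-15737 - 237065)/(-12428) = -252802*(-1/12428) = 126401/6214 ≈ 20.341)
(-196 + 207)*H(7, 12) + W = (-196 + 207)*(12*(-5 + 12 + 2*7)) + 126401/6214 = 11*(12*(-5 + 12 + 14)) + 126401/6214 = 11*(12*21) + 126401/6214 = 11*252 + 126401/6214 = 2772 + 126401/6214 = 17351609/6214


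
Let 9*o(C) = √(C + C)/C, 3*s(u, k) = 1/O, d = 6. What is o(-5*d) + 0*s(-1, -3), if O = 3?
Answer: -I*√15/135 ≈ -0.028689*I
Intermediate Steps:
s(u, k) = ⅑ (s(u, k) = (⅓)/3 = (⅓)*(⅓) = ⅑)
o(C) = √2/(9*√C) (o(C) = (√(C + C)/C)/9 = (√(2*C)/C)/9 = ((√2*√C)/C)/9 = (√2/√C)/9 = √2/(9*√C))
o(-5*d) + 0*s(-1, -3) = √2/(9*√(-5*6)) + 0*(⅑) = √2/(9*√(-30)) + 0 = √2*(-I*√30/30)/9 + 0 = -I*√15/135 + 0 = -I*√15/135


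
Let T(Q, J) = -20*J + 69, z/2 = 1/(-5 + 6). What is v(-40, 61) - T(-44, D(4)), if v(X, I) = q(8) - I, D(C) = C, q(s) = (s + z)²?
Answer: 50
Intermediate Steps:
z = 2 (z = 2/(-5 + 6) = 2/1 = 2*1 = 2)
q(s) = (2 + s)² (q(s) = (s + 2)² = (2 + s)²)
v(X, I) = 100 - I (v(X, I) = (2 + 8)² - I = 10² - I = 100 - I)
T(Q, J) = 69 - 20*J
v(-40, 61) - T(-44, D(4)) = (100 - 1*61) - (69 - 20*4) = (100 - 61) - (69 - 80) = 39 - 1*(-11) = 39 + 11 = 50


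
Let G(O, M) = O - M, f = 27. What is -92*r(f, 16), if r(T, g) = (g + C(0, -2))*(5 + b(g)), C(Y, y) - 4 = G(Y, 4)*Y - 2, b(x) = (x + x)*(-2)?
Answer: 97704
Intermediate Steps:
b(x) = -4*x (b(x) = (2*x)*(-2) = -4*x)
C(Y, y) = 2 + Y*(-4 + Y) (C(Y, y) = 4 + ((Y - 1*4)*Y - 2) = 4 + ((Y - 4)*Y - 2) = 4 + ((-4 + Y)*Y - 2) = 4 + (Y*(-4 + Y) - 2) = 4 + (-2 + Y*(-4 + Y)) = 2 + Y*(-4 + Y))
r(T, g) = (2 + g)*(5 - 4*g) (r(T, g) = (g + (2 + 0*(-4 + 0)))*(5 - 4*g) = (g + (2 + 0*(-4)))*(5 - 4*g) = (g + (2 + 0))*(5 - 4*g) = (g + 2)*(5 - 4*g) = (2 + g)*(5 - 4*g))
-92*r(f, 16) = -92*(10 - 4*16**2 - 3*16) = -92*(10 - 4*256 - 48) = -92*(10 - 1024 - 48) = -92*(-1062) = 97704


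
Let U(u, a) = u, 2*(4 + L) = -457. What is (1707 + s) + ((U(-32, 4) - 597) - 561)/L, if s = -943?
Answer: 71528/93 ≈ 769.12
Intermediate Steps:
L = -465/2 (L = -4 + (1/2)*(-457) = -4 - 457/2 = -465/2 ≈ -232.50)
(1707 + s) + ((U(-32, 4) - 597) - 561)/L = (1707 - 943) + ((-32 - 597) - 561)/(-465/2) = 764 + (-629 - 561)*(-2/465) = 764 - 1190*(-2/465) = 764 + 476/93 = 71528/93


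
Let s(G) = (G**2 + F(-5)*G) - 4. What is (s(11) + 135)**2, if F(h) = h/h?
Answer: 69169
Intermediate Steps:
F(h) = 1
s(G) = -4 + G + G**2 (s(G) = (G**2 + 1*G) - 4 = (G**2 + G) - 4 = (G + G**2) - 4 = -4 + G + G**2)
(s(11) + 135)**2 = ((-4 + 11 + 11**2) + 135)**2 = ((-4 + 11 + 121) + 135)**2 = (128 + 135)**2 = 263**2 = 69169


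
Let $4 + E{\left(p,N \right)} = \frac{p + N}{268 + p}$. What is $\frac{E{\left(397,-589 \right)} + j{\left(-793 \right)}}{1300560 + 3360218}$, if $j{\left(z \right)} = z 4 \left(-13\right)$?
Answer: $\frac{13709544}{1549708685} \approx 0.0088465$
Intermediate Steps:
$j{\left(z \right)} = - 52 z$ ($j{\left(z \right)} = 4 z \left(-13\right) = - 52 z$)
$E{\left(p,N \right)} = -4 + \frac{N + p}{268 + p}$ ($E{\left(p,N \right)} = -4 + \frac{p + N}{268 + p} = -4 + \frac{N + p}{268 + p}$)
$\frac{E{\left(397,-589 \right)} + j{\left(-793 \right)}}{1300560 + 3360218} = \frac{\frac{-1072 - 589 - 1191}{268 + 397} - -41236}{1300560 + 3360218} = \frac{\frac{-1072 - 589 - 1191}{665} + 41236}{4660778} = \left(\frac{1}{665} \left(-2852\right) + 41236\right) \frac{1}{4660778} = \left(- \frac{2852}{665} + 41236\right) \frac{1}{4660778} = \frac{27419088}{665} \cdot \frac{1}{4660778} = \frac{13709544}{1549708685}$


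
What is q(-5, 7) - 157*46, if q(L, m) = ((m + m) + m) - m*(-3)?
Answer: -7180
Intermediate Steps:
q(L, m) = 6*m (q(L, m) = (2*m + m) - (-3)*m = 3*m + 3*m = 6*m)
q(-5, 7) - 157*46 = 6*7 - 157*46 = 42 - 7222 = -7180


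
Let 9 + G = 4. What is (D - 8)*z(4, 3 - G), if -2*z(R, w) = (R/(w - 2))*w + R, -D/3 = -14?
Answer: -476/3 ≈ -158.67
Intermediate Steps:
D = 42 (D = -3*(-14) = 42)
G = -5 (G = -9 + 4 = -5)
z(R, w) = -R/2 - R*w/(2*(-2 + w)) (z(R, w) = -((R/(w - 2))*w + R)/2 = -((R/(-2 + w))*w + R)/2 = -(R*w/(-2 + w) + R)/2 = -(R + R*w/(-2 + w))/2 = -R/2 - R*w/(2*(-2 + w)))
(D - 8)*z(4, 3 - G) = (42 - 8)*(4*(1 - (3 - 1*(-5)))/(-2 + (3 - 1*(-5)))) = 34*(4*(1 - (3 + 5))/(-2 + (3 + 5))) = 34*(4*(1 - 1*8)/(-2 + 8)) = 34*(4*(1 - 8)/6) = 34*(4*(1/6)*(-7)) = 34*(-14/3) = -476/3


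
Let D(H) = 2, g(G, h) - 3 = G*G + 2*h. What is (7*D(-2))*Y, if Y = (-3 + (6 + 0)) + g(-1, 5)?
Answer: 238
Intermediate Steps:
g(G, h) = 3 + G² + 2*h (g(G, h) = 3 + (G*G + 2*h) = 3 + (G² + 2*h) = 3 + G² + 2*h)
Y = 17 (Y = (-3 + (6 + 0)) + (3 + (-1)² + 2*5) = (-3 + 6) + (3 + 1 + 10) = 3 + 14 = 17)
(7*D(-2))*Y = (7*2)*17 = 14*17 = 238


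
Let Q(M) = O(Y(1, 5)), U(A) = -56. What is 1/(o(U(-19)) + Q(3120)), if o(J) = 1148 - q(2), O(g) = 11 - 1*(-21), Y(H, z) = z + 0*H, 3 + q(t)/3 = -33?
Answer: 1/1288 ≈ 0.00077640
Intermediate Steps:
q(t) = -108 (q(t) = -9 + 3*(-33) = -9 - 99 = -108)
Y(H, z) = z (Y(H, z) = z + 0 = z)
O(g) = 32 (O(g) = 11 + 21 = 32)
o(J) = 1256 (o(J) = 1148 - 1*(-108) = 1148 + 108 = 1256)
Q(M) = 32
1/(o(U(-19)) + Q(3120)) = 1/(1256 + 32) = 1/1288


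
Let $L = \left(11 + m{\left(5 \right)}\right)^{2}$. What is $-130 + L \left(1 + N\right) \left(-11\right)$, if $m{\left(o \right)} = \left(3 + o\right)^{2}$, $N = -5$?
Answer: $247370$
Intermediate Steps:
$L = 5625$ ($L = \left(11 + \left(3 + 5\right)^{2}\right)^{2} = \left(11 + 8^{2}\right)^{2} = \left(11 + 64\right)^{2} = 75^{2} = 5625$)
$-130 + L \left(1 + N\right) \left(-11\right) = -130 + 5625 \left(1 - 5\right) \left(-11\right) = -130 + 5625 \left(\left(-4\right) \left(-11\right)\right) = -130 + 5625 \cdot 44 = -130 + 247500 = 247370$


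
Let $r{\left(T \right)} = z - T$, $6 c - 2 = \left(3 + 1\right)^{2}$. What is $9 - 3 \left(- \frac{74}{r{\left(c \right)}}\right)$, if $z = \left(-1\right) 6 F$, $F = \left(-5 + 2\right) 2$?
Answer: $\frac{173}{11} \approx 15.727$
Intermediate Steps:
$F = -6$ ($F = \left(-3\right) 2 = -6$)
$c = 3$ ($c = \frac{1}{3} + \frac{\left(3 + 1\right)^{2}}{6} = \frac{1}{3} + \frac{4^{2}}{6} = \frac{1}{3} + \frac{1}{6} \cdot 16 = \frac{1}{3} + \frac{8}{3} = 3$)
$z = 36$ ($z = \left(-1\right) 6 \left(-6\right) = \left(-6\right) \left(-6\right) = 36$)
$r{\left(T \right)} = 36 - T$
$9 - 3 \left(- \frac{74}{r{\left(c \right)}}\right) = 9 - 3 \left(- \frac{74}{36 - 3}\right) = 9 - 3 \left(- \frac{74}{33}\right) = 9 - 3 \left(\left(-74\right) \frac{1}{33}\right) = 9 - - \frac{74}{11} = 9 + \frac{74}{11} = \frac{173}{11}$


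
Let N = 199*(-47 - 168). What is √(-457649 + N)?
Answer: 23*I*√946 ≈ 707.41*I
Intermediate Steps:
N = -42785 (N = 199*(-215) = -42785)
√(-457649 + N) = √(-457649 - 42785) = √(-500434) = 23*I*√946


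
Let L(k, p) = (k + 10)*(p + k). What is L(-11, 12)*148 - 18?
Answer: -166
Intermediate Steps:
L(k, p) = (10 + k)*(k + p)
L(-11, 12)*148 - 18 = ((-11)**2 + 10*(-11) + 10*12 - 11*12)*148 - 18 = (121 - 110 + 120 - 132)*148 - 18 = -1*148 - 18 = -148 - 18 = -166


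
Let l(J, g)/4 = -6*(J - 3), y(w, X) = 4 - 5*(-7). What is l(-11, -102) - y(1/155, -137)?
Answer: 297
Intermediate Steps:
y(w, X) = 39 (y(w, X) = 4 + 35 = 39)
l(J, g) = 72 - 24*J (l(J, g) = 4*(-6*(J - 3)) = 4*(-6*(-3 + J)) = 4*(18 - 6*J) = 72 - 24*J)
l(-11, -102) - y(1/155, -137) = (72 - 24*(-11)) - 1*39 = (72 + 264) - 39 = 336 - 39 = 297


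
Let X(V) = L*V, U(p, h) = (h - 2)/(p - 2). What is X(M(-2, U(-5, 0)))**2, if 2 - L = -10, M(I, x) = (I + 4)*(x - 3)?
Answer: 207936/49 ≈ 4243.6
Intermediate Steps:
U(p, h) = (-2 + h)/(-2 + p)
M(I, x) = (-3 + x)*(4 + I) (M(I, x) = (4 + I)*(-3 + x) = (-3 + x)*(4 + I))
L = 12 (L = 2 - 1*(-10) = 2 + 10 = 12)
X(V) = 12*V
X(M(-2, U(-5, 0)))**2 = (12*(-12 - 3*(-2) + 4*((-2 + 0)/(-2 - 5)) - 2*(-2 + 0)/(-2 - 5)))**2 = (12*(-12 + 6 + 4*(-2/(-7)) - 2*(-2)/(-7)))**2 = (12*(-12 + 6 + 4*(-1/7*(-2)) - (-2)*(-2)/7))**2 = (12*(-12 + 6 + 4*(2/7) - 2*2/7))**2 = (12*(-12 + 6 + 8/7 - 4/7))**2 = (12*(-38/7))**2 = (-456/7)**2 = 207936/49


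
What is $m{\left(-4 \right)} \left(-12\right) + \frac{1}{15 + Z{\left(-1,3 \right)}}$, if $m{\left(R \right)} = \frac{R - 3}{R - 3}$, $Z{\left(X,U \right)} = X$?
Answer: $- \frac{167}{14} \approx -11.929$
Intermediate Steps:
$m{\left(R \right)} = 1$ ($m{\left(R \right)} = \frac{-3 + R}{-3 + R} = 1$)
$m{\left(-4 \right)} \left(-12\right) + \frac{1}{15 + Z{\left(-1,3 \right)}} = 1 \left(-12\right) + \frac{1}{15 - 1} = -12 + \frac{1}{14} = - \frac{167}{14}$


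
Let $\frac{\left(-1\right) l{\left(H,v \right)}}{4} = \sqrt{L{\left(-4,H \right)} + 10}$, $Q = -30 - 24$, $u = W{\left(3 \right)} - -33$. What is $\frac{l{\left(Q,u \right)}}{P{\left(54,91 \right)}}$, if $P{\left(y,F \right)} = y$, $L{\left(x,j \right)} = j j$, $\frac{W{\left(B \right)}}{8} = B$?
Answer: $- \frac{2 \sqrt{2926}}{27} \approx -4.0069$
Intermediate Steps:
$W{\left(B \right)} = 8 B$
$L{\left(x,j \right)} = j^{2}$
$u = 57$ ($u = 8 \cdot 3 - -33 = 24 + 33 = 57$)
$Q = -54$ ($Q = -30 - 24 = -54$)
$l{\left(H,v \right)} = - 4 \sqrt{10 + H^{2}}$ ($l{\left(H,v \right)} = - 4 \sqrt{H^{2} + 10} = - 4 \sqrt{10 + H^{2}}$)
$\frac{l{\left(Q,u \right)}}{P{\left(54,91 \right)}} = \frac{\left(-4\right) \sqrt{10 + \left(-54\right)^{2}}}{54} = - 4 \sqrt{10 + 2916} \cdot \frac{1}{54} = - 4 \sqrt{2926} \cdot \frac{1}{54} = - \frac{2 \sqrt{2926}}{27}$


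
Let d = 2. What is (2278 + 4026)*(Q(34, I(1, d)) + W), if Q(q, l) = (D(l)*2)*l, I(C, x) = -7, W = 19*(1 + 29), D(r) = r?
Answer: 4211072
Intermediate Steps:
W = 570 (W = 19*30 = 570)
Q(q, l) = 2*l² (Q(q, l) = (l*2)*l = (2*l)*l = 2*l²)
(2278 + 4026)*(Q(34, I(1, d)) + W) = (2278 + 4026)*(2*(-7)² + 570) = 6304*(2*49 + 570) = 6304*(98 + 570) = 6304*668 = 4211072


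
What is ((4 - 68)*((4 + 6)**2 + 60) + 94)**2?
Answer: 102941316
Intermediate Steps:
((4 - 68)*((4 + 6)**2 + 60) + 94)**2 = (-64*(10**2 + 60) + 94)**2 = (-64*(100 + 60) + 94)**2 = (-64*160 + 94)**2 = (-10240 + 94)**2 = (-10146)**2 = 102941316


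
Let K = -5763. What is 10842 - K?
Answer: 16605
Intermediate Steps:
10842 - K = 10842 - 1*(-5763) = 10842 + 5763 = 16605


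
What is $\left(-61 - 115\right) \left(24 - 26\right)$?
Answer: $352$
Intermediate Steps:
$\left(-61 - 115\right) \left(24 - 26\right) = - 176 \left(24 - 26\right) = \left(-176\right) \left(-2\right) = 352$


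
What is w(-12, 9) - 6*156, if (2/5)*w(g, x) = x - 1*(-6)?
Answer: -1797/2 ≈ -898.50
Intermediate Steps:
w(g, x) = 15 + 5*x/2 (w(g, x) = 5*(x - 1*(-6))/2 = 5*(x + 6)/2 = 5*(6 + x)/2 = 15 + 5*x/2)
w(-12, 9) - 6*156 = (15 + (5/2)*9) - 6*156 = (15 + 45/2) - 936 = 75/2 - 936 = -1797/2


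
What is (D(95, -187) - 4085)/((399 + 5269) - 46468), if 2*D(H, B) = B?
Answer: 8357/81600 ≈ 0.10241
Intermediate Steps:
D(H, B) = B/2
(D(95, -187) - 4085)/((399 + 5269) - 46468) = ((1/2)*(-187) - 4085)/((399 + 5269) - 46468) = (-187/2 - 4085)/(5668 - 46468) = -8357/2/(-40800) = -8357/2*(-1/40800) = 8357/81600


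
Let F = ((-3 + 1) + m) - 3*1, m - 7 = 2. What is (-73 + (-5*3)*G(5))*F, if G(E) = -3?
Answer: -112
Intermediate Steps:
m = 9 (m = 7 + 2 = 9)
F = 4 (F = ((-3 + 1) + 9) - 3*1 = (-2 + 9) - 3 = 7 - 3 = 4)
(-73 + (-5*3)*G(5))*F = (-73 - 5*3*(-3))*4 = (-73 - 15*(-3))*4 = (-73 + 45)*4 = -28*4 = -112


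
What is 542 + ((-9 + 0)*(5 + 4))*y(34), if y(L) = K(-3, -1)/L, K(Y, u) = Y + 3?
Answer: 542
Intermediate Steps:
K(Y, u) = 3 + Y
y(L) = 0 (y(L) = (3 - 3)/L = 0/L = 0)
542 + ((-9 + 0)*(5 + 4))*y(34) = 542 + ((-9 + 0)*(5 + 4))*0 = 542 - 9*9*0 = 542 - 81*0 = 542 + 0 = 542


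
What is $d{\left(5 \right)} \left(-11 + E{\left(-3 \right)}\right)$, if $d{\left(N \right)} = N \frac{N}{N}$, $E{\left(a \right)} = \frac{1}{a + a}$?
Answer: $- \frac{335}{6} \approx -55.833$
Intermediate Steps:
$E{\left(a \right)} = \frac{1}{2 a}$
$d{\left(N \right)} = N$ ($d{\left(N \right)} = N 1 = N$)
$d{\left(5 \right)} \left(-11 + E{\left(-3 \right)}\right) = 5 \left(-11 + \frac{1}{2 \left(-3\right)}\right) = 5 \left(-11 + \frac{1}{2} \left(- \frac{1}{3}\right)\right) = 5 \left(-11 - \frac{1}{6}\right) = 5 \left(- \frac{67}{6}\right) = - \frac{335}{6}$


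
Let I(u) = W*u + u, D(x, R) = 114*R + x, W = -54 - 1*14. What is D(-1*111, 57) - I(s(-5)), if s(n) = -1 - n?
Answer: 6655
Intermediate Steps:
W = -68 (W = -54 - 14 = -68)
D(x, R) = x + 114*R
I(u) = -67*u (I(u) = -68*u + u = -67*u)
D(-1*111, 57) - I(s(-5)) = (-1*111 + 114*57) - (-67)*(-1 - 1*(-5)) = (-111 + 6498) - (-67)*(-1 + 5) = 6387 - (-67)*4 = 6387 - 1*(-268) = 6387 + 268 = 6655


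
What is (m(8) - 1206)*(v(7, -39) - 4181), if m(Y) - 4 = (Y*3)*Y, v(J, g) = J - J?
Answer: 4222810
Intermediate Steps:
v(J, g) = 0
m(Y) = 4 + 3*Y² (m(Y) = 4 + (Y*3)*Y = 4 + (3*Y)*Y = 4 + 3*Y²)
(m(8) - 1206)*(v(7, -39) - 4181) = ((4 + 3*8²) - 1206)*(0 - 4181) = ((4 + 3*64) - 1206)*(-4181) = ((4 + 192) - 1206)*(-4181) = (196 - 1206)*(-4181) = -1010*(-4181) = 4222810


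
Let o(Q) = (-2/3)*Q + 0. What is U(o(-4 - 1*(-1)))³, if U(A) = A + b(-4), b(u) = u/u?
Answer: 27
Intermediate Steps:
b(u) = 1
o(Q) = -2*Q/3 (o(Q) = (-2*⅓)*Q + 0 = -2*Q/3 + 0 = -2*Q/3)
U(A) = 1 + A (U(A) = A + 1 = 1 + A)
U(o(-4 - 1*(-1)))³ = (1 - 2*(-4 - 1*(-1))/3)³ = (1 - 2*(-4 + 1)/3)³ = (1 - ⅔*(-3))³ = (1 + 2)³ = 3³ = 27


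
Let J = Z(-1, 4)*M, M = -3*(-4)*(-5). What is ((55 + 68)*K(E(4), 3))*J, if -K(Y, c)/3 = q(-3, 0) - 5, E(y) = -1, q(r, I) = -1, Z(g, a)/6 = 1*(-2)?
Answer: 1594080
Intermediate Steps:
Z(g, a) = -12 (Z(g, a) = 6*(1*(-2)) = 6*(-2) = -12)
M = -60 (M = 12*(-5) = -60)
J = 720 (J = -12*(-60) = 720)
K(Y, c) = 18 (K(Y, c) = -3*(-1 - 5) = -3*(-6) = 18)
((55 + 68)*K(E(4), 3))*J = ((55 + 68)*18)*720 = (123*18)*720 = 2214*720 = 1594080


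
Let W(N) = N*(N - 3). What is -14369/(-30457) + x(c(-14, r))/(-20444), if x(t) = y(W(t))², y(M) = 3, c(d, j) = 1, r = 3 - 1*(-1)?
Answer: 15446617/32771732 ≈ 0.47134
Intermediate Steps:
r = 4 (r = 3 + 1 = 4)
W(N) = N*(-3 + N)
x(t) = 9 (x(t) = 3² = 9)
-14369/(-30457) + x(c(-14, r))/(-20444) = -14369/(-30457) + 9/(-20444) = -14369*(-1/30457) + 9*(-1/20444) = 14369/30457 - 9/20444 = 15446617/32771732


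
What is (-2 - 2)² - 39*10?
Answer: -374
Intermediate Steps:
(-2 - 2)² - 39*10 = (-4)² - 390 = 16 - 390 = -374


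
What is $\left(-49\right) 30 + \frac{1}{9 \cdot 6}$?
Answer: $- \frac{79379}{54} \approx -1470.0$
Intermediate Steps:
$\left(-49\right) 30 + \frac{1}{9 \cdot 6} = -1470 + \frac{1}{54} = - \frac{79379}{54}$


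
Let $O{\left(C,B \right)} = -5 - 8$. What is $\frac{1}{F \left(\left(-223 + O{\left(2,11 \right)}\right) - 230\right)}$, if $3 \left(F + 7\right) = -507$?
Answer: $\frac{1}{82016} \approx 1.2193 \cdot 10^{-5}$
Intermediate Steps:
$F = -176$ ($F = -7 + \frac{1}{3} \left(-507\right) = -7 - 169 = -176$)
$O{\left(C,B \right)} = -13$ ($O{\left(C,B \right)} = -5 - 8 = -13$)
$\frac{1}{F \left(\left(-223 + O{\left(2,11 \right)}\right) - 230\right)} = \frac{1}{\left(-176\right) \left(\left(-223 - 13\right) - 230\right)} = - \frac{1}{176 \left(-236 - 230\right)} = - \frac{1}{176 \left(-466\right)} = \left(- \frac{1}{176}\right) \left(- \frac{1}{466}\right) = \frac{1}{82016}$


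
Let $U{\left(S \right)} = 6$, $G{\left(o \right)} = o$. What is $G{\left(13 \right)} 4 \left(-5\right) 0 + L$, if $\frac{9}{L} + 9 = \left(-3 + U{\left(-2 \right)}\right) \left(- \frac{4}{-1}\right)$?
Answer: $3$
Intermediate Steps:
$L = 3$ ($L = \frac{9}{-9 + \left(-3 + 6\right) \left(- \frac{4}{-1}\right)} = \frac{9}{-9 + 3 \left(\left(-4\right) \left(-1\right)\right)} = \frac{9}{-9 + 3 \cdot 4} = \frac{9}{-9 + 12} = \frac{9}{3} = 9 \cdot \frac{1}{3} = 3$)
$G{\left(13 \right)} 4 \left(-5\right) 0 + L = 13 \cdot 4 \left(-5\right) 0 + 3 = 13 \left(\left(-20\right) 0\right) + 3 = 13 \cdot 0 + 3 = 0 + 3 = 3$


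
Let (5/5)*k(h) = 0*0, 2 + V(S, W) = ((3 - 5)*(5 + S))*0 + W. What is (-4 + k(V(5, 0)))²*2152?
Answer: 34432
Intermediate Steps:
V(S, W) = -2 + W (V(S, W) = -2 + (((3 - 5)*(5 + S))*0 + W) = -2 + (-2*(5 + S)*0 + W) = -2 + ((-10 - 2*S)*0 + W) = -2 + (0 + W) = -2 + W)
k(h) = 0 (k(h) = 0*0 = 0)
(-4 + k(V(5, 0)))²*2152 = (-4 + 0)²*2152 = (-4)²*2152 = 16*2152 = 34432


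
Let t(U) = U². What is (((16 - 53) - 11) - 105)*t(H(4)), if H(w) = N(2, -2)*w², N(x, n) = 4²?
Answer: -10027008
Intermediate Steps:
N(x, n) = 16
H(w) = 16*w²
(((16 - 53) - 11) - 105)*t(H(4)) = (((16 - 53) - 11) - 105)*(16*4²)² = ((-37 - 11) - 105)*(16*16)² = (-48 - 105)*256² = -153*65536 = -10027008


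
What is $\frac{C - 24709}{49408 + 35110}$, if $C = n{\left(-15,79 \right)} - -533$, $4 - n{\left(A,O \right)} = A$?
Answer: $- \frac{3451}{12074} \approx -0.28582$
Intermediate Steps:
$n{\left(A,O \right)} = 4 - A$
$C = 552$ ($C = \left(4 - -15\right) - -533 = \left(4 + 15\right) + 533 = 19 + 533 = 552$)
$\frac{C - 24709}{49408 + 35110} = \frac{552 - 24709}{49408 + 35110} = - \frac{24157}{84518} = \left(-24157\right) \frac{1}{84518} = - \frac{3451}{12074}$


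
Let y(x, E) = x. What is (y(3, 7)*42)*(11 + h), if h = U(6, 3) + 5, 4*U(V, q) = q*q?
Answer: 4599/2 ≈ 2299.5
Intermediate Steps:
U(V, q) = q**2/4 (U(V, q) = (q*q)/4 = q**2/4)
h = 29/4 (h = (1/4)*3**2 + 5 = (1/4)*9 + 5 = 9/4 + 5 = 29/4 ≈ 7.2500)
(y(3, 7)*42)*(11 + h) = (3*42)*(11 + 29/4) = 126*(73/4) = 4599/2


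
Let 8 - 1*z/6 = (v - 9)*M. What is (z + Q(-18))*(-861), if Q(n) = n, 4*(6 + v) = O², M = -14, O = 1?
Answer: 1040949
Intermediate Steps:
v = -23/4 (v = -6 + (¼)*1² = -6 + (¼)*1 = -6 + ¼ = -23/4 ≈ -5.7500)
z = -1191 (z = 48 - 6*(-23/4 - 9)*(-14) = 48 - (-177)*(-14)/2 = 48 - 6*413/2 = 48 - 1239 = -1191)
(z + Q(-18))*(-861) = (-1191 - 18)*(-861) = -1209*(-861) = 1040949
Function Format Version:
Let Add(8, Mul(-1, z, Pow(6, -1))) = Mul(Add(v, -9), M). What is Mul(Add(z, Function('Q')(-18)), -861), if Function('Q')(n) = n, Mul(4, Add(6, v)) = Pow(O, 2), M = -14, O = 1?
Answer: 1040949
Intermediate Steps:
v = Rational(-23, 4) (v = Add(-6, Mul(Rational(1, 4), Pow(1, 2))) = Add(-6, Mul(Rational(1, 4), 1)) = Add(-6, Rational(1, 4)) = Rational(-23, 4) ≈ -5.7500)
z = -1191 (z = Add(48, Mul(-6, Mul(Add(Rational(-23, 4), -9), -14))) = Add(48, Mul(-6, Mul(Rational(-59, 4), -14))) = Add(48, Mul(-6, Rational(413, 2))) = Add(48, -1239) = -1191)
Mul(Add(z, Function('Q')(-18)), -861) = Mul(Add(-1191, -18), -861) = Mul(-1209, -861) = 1040949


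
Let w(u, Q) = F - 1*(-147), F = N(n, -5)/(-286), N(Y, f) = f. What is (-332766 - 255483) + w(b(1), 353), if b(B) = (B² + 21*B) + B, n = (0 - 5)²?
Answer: -168197167/286 ≈ -5.8810e+5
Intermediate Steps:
n = 25 (n = (-5)² = 25)
F = 5/286 (F = -5/(-286) = -5*(-1/286) = 5/286 ≈ 0.017483)
b(B) = B² + 22*B
w(u, Q) = 42047/286 (w(u, Q) = 5/286 - 1*(-147) = 5/286 + 147 = 42047/286)
(-332766 - 255483) + w(b(1), 353) = (-332766 - 255483) + 42047/286 = -588249 + 42047/286 = -168197167/286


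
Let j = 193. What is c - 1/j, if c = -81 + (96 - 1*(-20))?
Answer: 6754/193 ≈ 34.995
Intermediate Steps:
c = 35 (c = -81 + (96 + 20) = -81 + 116 = 35)
c - 1/j = 35 - 1/193 = 6754/193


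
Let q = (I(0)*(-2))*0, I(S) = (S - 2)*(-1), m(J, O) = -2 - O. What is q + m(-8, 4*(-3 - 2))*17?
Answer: 306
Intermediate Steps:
I(S) = 2 - S (I(S) = (-2 + S)*(-1) = 2 - S)
q = 0 (q = ((2 - 1*0)*(-2))*0 = ((2 + 0)*(-2))*0 = (2*(-2))*0 = -4*0 = 0)
q + m(-8, 4*(-3 - 2))*17 = 0 + (-2 - 4*(-3 - 2))*17 = 0 + (-2 - 4*(-5))*17 = 0 + (-2 - 1*(-20))*17 = 0 + (-2 + 20)*17 = 0 + 18*17 = 0 + 306 = 306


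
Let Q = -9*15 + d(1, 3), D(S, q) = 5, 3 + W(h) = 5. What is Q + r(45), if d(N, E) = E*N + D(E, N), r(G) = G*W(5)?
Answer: -37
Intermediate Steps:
W(h) = 2 (W(h) = -3 + 5 = 2)
r(G) = 2*G (r(G) = G*2 = 2*G)
d(N, E) = 5 + E*N (d(N, E) = E*N + 5 = 5 + E*N)
Q = -127 (Q = -9*15 + (5 + 3*1) = -135 + (5 + 3) = -135 + 8 = -127)
Q + r(45) = -127 + 2*45 = -127 + 90 = -37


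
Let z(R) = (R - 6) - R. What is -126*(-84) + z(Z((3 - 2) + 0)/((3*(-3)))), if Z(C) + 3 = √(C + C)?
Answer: 10578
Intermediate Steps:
Z(C) = -3 + √2*√C (Z(C) = -3 + √(C + C) = -3 + √(2*C) = -3 + √2*√C)
z(R) = -6 (z(R) = (-6 + R) - R = -6)
-126*(-84) + z(Z((3 - 2) + 0)/((3*(-3)))) = -126*(-84) - 6 = 10584 - 6 = 10578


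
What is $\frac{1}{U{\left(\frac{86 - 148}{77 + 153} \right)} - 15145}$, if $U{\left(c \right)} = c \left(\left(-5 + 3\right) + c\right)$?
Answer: $- \frac{13225}{200284534} \approx -6.6031 \cdot 10^{-5}$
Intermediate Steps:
$U{\left(c \right)} = c \left(-2 + c\right)$
$\frac{1}{U{\left(\frac{86 - 148}{77 + 153} \right)} - 15145} = \frac{1}{\frac{86 - 148}{77 + 153} \left(-2 + \frac{86 - 148}{77 + 153}\right) - 15145} = \frac{1}{- \frac{62}{230} \left(-2 - \frac{62}{230}\right) - 15145} = \frac{1}{\left(-62\right) \frac{1}{230} \left(-2 - \frac{31}{115}\right) - 15145} = \frac{1}{- \frac{31 \left(-2 - \frac{31}{115}\right)}{115} - 15145} = \frac{1}{\left(- \frac{31}{115}\right) \left(- \frac{261}{115}\right) - 15145} = \frac{1}{\frac{8091}{13225} - 15145} = \frac{1}{- \frac{200284534}{13225}} = - \frac{13225}{200284534}$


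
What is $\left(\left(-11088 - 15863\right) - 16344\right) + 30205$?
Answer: $-13090$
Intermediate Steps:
$\left(\left(-11088 - 15863\right) - 16344\right) + 30205 = \left(-26951 - 16344\right) + 30205 = -43295 + 30205 = -13090$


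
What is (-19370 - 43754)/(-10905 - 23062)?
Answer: 63124/33967 ≈ 1.8584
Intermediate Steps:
(-19370 - 43754)/(-10905 - 23062) = -63124/(-33967) = -63124*(-1/33967) = 63124/33967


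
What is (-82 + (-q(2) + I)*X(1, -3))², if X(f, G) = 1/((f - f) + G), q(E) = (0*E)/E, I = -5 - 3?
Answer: 56644/9 ≈ 6293.8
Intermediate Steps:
I = -8
q(E) = 0 (q(E) = 0/E = 0)
X(f, G) = 1/G (X(f, G) = 1/(0 + G) = 1/G)
(-82 + (-q(2) + I)*X(1, -3))² = (-82 + (-1*0 - 8)/(-3))² = (-82 + (0 - 8)*(-⅓))² = (-82 - 8*(-⅓))² = (-82 + 8/3)² = (-238/3)² = 56644/9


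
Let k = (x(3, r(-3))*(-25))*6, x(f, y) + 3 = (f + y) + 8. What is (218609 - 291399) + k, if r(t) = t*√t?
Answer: -73990 + 450*I*√3 ≈ -73990.0 + 779.42*I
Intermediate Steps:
r(t) = t^(3/2)
x(f, y) = 5 + f + y (x(f, y) = -3 + ((f + y) + 8) = -3 + (8 + f + y) = 5 + f + y)
k = -1200 + 450*I*√3 (k = ((5 + 3 + (-3)^(3/2))*(-25))*6 = ((5 + 3 - 3*I*√3)*(-25))*6 = ((8 - 3*I*√3)*(-25))*6 = (-200 + 75*I*√3)*6 = -1200 + 450*I*√3 ≈ -1200.0 + 779.42*I)
(218609 - 291399) + k = (218609 - 291399) + (-1200 + 450*I*√3) = -72790 + (-1200 + 450*I*√3) = -73990 + 450*I*√3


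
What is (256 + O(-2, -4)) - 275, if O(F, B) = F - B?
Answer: -17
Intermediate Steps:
(256 + O(-2, -4)) - 275 = (256 + (-2 - 1*(-4))) - 275 = (256 + (-2 + 4)) - 275 = (256 + 2) - 275 = 258 - 275 = -17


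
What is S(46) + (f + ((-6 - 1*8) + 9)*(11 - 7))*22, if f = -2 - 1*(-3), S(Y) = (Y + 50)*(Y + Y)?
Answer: 8414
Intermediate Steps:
S(Y) = 2*Y*(50 + Y) (S(Y) = (50 + Y)*(2*Y) = 2*Y*(50 + Y))
f = 1 (f = -2 + 3 = 1)
S(46) + (f + ((-6 - 1*8) + 9)*(11 - 7))*22 = 2*46*(50 + 46) + (1 + ((-6 - 1*8) + 9)*(11 - 7))*22 = 2*46*96 + (1 + ((-6 - 8) + 9)*4)*22 = 8832 + (1 + (-14 + 9)*4)*22 = 8832 + (1 - 5*4)*22 = 8832 + (1 - 20)*22 = 8832 - 19*22 = 8832 - 418 = 8414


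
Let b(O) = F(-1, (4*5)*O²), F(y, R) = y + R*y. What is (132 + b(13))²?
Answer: 10556001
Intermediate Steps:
b(O) = -1 - 20*O² (b(O) = -(1 + (4*5)*O²) = -(1 + 20*O²) = -1 - 20*O²)
(132 + b(13))² = (132 + (-1 - 20*13²))² = (132 + (-1 - 20*169))² = (132 + (-1 - 3380))² = (132 - 3381)² = (-3249)² = 10556001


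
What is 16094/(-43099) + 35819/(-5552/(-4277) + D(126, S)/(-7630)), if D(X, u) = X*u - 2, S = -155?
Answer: 3598312978917761/387583531734 ≈ 9284.0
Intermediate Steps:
D(X, u) = -2 + X*u
16094/(-43099) + 35819/(-5552/(-4277) + D(126, S)/(-7630)) = 16094/(-43099) + 35819/(-5552/(-4277) + (-2 + 126*(-155))/(-7630)) = 16094*(-1/43099) + 35819/(-5552*(-1/4277) + (-2 - 19530)*(-1/7630)) = -16094/43099 + 35819/(5552/4277 - 19532*(-1/7630)) = -16094/43099 + 35819/(5552/4277 + 9766/3815) = -16094/43099 + 35819/(8992866/2330965) = -16094/43099 + 35819*(2330965/8992866) = -16094/43099 + 83492835335/8992866 = 3598312978917761/387583531734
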